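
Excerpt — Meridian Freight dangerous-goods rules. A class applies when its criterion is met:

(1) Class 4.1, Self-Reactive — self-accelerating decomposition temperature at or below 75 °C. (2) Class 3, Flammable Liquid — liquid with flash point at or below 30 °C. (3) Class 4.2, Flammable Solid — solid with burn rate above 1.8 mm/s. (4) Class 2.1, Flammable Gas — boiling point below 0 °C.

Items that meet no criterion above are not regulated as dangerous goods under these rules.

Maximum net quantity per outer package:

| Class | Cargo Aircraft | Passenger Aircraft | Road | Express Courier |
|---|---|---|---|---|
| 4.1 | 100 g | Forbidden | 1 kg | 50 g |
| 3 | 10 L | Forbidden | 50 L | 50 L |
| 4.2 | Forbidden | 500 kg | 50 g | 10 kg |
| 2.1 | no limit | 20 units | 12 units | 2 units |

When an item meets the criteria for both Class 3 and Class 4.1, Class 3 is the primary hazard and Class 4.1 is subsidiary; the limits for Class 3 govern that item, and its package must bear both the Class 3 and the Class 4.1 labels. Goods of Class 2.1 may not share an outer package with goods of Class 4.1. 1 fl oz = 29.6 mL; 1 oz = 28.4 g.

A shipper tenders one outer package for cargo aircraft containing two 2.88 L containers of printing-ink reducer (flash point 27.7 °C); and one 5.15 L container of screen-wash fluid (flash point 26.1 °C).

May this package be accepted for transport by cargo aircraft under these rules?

With flash point 27.7 °C (≤ 30 °C), the printing-ink reducer falls in Class 3.
With flash point 26.1 °C (≤ 30 °C), the screen-wash fluid falls in Class 3.
Class 3 net quantity: (two 2.88 L containers = 5.76 L) + 5.15 L = 10.91 L.
That exceeds the Class 3 cargo aircraft limit of 10 L.

No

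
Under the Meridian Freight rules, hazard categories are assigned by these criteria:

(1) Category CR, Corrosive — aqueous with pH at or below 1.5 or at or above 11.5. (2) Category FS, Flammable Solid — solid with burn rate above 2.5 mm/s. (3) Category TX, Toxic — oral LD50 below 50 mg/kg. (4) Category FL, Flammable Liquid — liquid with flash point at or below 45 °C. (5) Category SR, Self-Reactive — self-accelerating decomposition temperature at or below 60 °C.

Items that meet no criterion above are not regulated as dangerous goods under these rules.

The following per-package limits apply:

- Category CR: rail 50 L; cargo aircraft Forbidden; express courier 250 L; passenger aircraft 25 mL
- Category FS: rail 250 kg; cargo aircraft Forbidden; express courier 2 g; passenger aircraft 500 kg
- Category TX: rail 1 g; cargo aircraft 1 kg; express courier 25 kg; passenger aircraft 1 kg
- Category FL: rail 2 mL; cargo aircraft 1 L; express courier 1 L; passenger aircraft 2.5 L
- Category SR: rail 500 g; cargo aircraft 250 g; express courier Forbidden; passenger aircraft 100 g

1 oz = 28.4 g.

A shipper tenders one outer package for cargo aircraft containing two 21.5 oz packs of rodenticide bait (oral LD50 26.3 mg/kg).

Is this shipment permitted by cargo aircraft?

With oral LD50 26.3 mg/kg (< 50 mg/kg), the rodenticide bait falls in Category TX.
Category TX quantity: two 21.5 oz packs = 1221.2 g.
1221.2 g > 1 kg (cargo aircraft limit, Category TX) — over the limit.

No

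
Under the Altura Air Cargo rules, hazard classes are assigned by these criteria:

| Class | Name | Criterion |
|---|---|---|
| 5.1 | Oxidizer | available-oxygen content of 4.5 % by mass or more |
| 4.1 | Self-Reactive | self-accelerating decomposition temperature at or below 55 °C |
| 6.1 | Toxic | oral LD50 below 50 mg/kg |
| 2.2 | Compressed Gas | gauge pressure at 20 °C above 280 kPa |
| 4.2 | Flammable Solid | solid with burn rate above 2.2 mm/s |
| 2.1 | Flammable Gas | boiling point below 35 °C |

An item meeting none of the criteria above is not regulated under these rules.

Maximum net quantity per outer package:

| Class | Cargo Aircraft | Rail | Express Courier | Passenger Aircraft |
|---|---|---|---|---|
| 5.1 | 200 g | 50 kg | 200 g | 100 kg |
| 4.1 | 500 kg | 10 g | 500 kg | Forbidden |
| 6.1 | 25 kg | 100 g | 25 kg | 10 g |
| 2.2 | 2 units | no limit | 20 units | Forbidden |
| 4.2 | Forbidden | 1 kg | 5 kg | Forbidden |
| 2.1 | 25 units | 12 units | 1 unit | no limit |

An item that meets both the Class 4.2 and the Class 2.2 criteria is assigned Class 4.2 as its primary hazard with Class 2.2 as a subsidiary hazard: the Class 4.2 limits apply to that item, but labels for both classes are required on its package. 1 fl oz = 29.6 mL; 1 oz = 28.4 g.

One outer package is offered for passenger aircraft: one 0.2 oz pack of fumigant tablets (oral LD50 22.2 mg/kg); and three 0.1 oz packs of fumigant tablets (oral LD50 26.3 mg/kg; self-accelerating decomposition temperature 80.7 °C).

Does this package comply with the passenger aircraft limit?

No

Oral LD50 22.2 mg/kg meets the Class 6.1 criterion (Toxic), so the fumigant tablets are Class 6.1.
Fumigant tablets: oral LD50 26.3 mg/kg < 50 mg/kg → Class 6.1 (Toxic).
Total Class 6.1: (one 0.2 oz pack = 5.68 g) + (three 0.1 oz packs = 8.52 g) = 14.2 g.
14.2 g > 10 g (passenger aircraft limit, Class 6.1) — over the limit.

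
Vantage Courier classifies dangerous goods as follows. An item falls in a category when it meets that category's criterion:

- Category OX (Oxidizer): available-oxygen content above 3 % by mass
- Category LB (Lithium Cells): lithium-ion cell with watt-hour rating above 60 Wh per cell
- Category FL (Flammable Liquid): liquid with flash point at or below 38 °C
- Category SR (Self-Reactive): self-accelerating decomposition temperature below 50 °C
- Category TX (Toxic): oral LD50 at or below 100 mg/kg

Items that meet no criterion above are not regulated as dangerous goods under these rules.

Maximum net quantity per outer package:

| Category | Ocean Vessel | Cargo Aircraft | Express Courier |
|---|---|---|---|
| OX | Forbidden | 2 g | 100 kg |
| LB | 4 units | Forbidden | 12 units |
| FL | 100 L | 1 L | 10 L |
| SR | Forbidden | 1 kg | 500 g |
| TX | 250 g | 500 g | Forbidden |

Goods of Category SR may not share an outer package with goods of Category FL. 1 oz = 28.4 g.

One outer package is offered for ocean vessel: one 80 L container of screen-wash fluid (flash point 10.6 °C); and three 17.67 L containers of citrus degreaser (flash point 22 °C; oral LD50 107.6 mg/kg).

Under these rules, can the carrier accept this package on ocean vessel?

No

With flash point 10.6 °C (≤ 38 °C), the screen-wash fluid falls in Category FL.
Citrus degreaser: flash point 22 °C ≤ 38 °C → Category FL (Flammable Liquid).
Category FL net quantity: 80 L + (three 17.67 L containers = 53.01 L) = 133.01 L.
133.01 L exceeds the ocean vessel limit of 100 L for Category FL.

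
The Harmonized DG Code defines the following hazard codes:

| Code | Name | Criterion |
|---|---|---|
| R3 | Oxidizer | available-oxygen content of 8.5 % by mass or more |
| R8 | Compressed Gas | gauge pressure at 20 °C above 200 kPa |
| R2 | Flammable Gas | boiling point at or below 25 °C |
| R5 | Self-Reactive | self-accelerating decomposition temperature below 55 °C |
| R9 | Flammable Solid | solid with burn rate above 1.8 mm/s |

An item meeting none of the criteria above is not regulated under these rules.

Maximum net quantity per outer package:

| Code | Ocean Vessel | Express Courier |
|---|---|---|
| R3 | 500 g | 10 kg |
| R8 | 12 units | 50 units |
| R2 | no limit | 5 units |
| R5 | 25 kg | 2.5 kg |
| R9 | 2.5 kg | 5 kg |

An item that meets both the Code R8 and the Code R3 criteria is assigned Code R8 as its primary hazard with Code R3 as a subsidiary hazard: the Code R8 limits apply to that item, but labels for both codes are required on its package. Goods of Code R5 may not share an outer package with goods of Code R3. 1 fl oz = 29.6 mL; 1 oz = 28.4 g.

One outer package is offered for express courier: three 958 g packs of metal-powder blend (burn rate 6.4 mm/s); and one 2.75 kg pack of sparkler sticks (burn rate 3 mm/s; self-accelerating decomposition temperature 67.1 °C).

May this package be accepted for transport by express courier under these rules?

No

Burn rate 6.4 mm/s meets the Code R9 criterion (Flammable Solid), so the metal-powder blend is Code R9.
The sparkler sticks have burn rate 3 mm/s, which is > 1.8 mm/s, so they are Code R9 (Flammable Solid).
Code R9 net quantity: (three 958 g packs = 2.874 kg) + 2.75 kg = 5.624 kg.
5.624 kg > 5 kg (express courier limit, Code R9) — over the limit.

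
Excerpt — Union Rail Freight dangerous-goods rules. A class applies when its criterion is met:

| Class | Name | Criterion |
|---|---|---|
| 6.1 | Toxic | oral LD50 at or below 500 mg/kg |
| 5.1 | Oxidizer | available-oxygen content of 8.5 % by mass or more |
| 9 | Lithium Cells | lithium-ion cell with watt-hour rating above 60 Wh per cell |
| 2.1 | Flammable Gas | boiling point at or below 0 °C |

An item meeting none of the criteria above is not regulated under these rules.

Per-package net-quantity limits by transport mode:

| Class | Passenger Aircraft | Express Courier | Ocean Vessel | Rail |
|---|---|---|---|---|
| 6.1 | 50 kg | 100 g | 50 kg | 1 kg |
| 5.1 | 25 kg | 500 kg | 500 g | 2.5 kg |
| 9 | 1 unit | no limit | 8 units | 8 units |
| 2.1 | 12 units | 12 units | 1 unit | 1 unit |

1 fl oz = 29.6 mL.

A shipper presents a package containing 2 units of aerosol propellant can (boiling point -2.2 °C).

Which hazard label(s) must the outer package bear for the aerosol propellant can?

Class 2.1

Aerosol propellant can: boiling point -2.2 °C ≤ 0 °C → Class 2.1 (Flammable Gas).
Only the Class 2.1 label is required.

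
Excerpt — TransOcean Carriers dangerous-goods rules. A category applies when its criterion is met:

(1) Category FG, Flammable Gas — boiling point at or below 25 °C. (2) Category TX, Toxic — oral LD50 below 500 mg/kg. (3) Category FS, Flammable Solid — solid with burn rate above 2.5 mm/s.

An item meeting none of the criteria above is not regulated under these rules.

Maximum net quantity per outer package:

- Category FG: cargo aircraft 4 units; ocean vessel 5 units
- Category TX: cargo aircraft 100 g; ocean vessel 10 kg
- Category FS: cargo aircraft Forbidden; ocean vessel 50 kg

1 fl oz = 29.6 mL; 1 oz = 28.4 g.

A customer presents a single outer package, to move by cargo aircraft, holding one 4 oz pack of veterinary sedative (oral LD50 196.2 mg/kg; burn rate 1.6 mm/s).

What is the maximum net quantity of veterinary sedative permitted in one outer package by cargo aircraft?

100 g

The veterinary sedative has oral LD50 196.2 mg/kg, which is < 500 mg/kg, so it is Category TX (Toxic).
The cargo aircraft limit for Category TX is 100 g.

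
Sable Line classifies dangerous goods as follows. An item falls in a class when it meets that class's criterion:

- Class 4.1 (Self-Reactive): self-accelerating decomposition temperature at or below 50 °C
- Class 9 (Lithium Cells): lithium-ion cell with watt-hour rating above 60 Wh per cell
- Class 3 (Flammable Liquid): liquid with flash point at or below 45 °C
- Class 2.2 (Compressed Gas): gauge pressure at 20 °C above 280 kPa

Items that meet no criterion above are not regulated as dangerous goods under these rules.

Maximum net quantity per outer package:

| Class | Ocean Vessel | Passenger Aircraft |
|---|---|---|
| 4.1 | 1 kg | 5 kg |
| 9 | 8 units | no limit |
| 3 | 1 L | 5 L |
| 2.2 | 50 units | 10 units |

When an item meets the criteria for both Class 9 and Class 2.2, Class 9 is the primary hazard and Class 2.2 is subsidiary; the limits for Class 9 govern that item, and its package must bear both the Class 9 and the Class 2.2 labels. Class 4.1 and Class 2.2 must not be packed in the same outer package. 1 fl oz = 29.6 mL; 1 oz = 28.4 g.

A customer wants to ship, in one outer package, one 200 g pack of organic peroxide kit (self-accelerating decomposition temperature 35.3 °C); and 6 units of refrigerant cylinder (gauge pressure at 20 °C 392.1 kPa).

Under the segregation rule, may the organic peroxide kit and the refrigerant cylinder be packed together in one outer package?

Organic peroxide kit: self-accelerating decomposition temperature 35.3 °C ≤ 50 °C → Class 4.1 (Self-Reactive).
Refrigerant cylinder: gauge pressure at 20 °C 392.1 kPa > 280 kPa → Class 2.2 (Compressed Gas).
Class 4.1 and Class 2.2 may not share an outer package.

No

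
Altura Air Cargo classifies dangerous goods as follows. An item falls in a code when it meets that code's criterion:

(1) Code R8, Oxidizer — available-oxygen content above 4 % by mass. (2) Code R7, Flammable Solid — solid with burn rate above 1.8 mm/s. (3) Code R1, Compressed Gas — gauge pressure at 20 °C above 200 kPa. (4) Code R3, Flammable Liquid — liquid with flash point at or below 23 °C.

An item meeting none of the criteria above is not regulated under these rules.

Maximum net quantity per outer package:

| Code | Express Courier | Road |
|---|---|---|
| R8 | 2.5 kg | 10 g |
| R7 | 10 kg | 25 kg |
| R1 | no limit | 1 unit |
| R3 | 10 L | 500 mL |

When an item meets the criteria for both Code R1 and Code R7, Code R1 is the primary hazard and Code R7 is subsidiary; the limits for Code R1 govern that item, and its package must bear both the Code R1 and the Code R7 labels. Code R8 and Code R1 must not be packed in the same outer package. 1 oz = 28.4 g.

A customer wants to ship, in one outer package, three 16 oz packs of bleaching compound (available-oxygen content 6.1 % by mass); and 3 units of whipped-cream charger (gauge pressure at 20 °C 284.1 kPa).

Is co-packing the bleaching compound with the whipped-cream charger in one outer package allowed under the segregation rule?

No

The bleaching compound has available-oxygen content 6.1 % by mass, which is > 4 % by mass, so it is Code R8 (Oxidizer).
With gauge pressure at 20 °C 284.1 kPa (> 200 kPa), the whipped-cream charger falls in Code R1.
Code R8 and Code R1 may not share an outer package.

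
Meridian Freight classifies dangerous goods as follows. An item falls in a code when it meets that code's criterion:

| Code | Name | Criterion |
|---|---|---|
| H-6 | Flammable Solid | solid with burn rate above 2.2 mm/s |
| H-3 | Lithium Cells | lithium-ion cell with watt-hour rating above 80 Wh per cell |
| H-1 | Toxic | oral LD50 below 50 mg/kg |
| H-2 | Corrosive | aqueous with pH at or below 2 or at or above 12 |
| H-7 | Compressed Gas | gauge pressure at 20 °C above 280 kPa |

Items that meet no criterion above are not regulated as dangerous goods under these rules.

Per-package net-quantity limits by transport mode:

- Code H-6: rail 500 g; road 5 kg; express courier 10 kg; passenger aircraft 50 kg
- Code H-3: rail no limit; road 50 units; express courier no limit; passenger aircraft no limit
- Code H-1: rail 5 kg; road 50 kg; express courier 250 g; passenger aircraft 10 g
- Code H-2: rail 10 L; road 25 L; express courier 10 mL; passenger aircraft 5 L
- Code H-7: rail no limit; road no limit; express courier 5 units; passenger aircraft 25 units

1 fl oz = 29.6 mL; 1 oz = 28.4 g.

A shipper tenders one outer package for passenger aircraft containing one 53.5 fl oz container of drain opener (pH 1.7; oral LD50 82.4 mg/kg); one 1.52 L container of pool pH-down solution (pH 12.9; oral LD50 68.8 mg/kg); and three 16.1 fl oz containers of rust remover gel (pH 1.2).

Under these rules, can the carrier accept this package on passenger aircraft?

pH 1.7 meets the Code H-2 criterion (Corrosive), so the drain opener is Code H-2.
The pool pH-down solution has pH 12.9, which is ≥ 12, so it is Code H-2 (Corrosive).
Rust remover gel: pH 1.2 ≤ 2 → Code H-2 (Corrosive).
Total Code H-2: (one 53.5 fl oz container = 1583.6 mL) + 1.52 L + (three 16.1 fl oz containers = 1429.68 mL) = 4533.28 mL.
4533.28 mL ≤ 5 L (passenger aircraft limit, Code H-2) — within limit.

Yes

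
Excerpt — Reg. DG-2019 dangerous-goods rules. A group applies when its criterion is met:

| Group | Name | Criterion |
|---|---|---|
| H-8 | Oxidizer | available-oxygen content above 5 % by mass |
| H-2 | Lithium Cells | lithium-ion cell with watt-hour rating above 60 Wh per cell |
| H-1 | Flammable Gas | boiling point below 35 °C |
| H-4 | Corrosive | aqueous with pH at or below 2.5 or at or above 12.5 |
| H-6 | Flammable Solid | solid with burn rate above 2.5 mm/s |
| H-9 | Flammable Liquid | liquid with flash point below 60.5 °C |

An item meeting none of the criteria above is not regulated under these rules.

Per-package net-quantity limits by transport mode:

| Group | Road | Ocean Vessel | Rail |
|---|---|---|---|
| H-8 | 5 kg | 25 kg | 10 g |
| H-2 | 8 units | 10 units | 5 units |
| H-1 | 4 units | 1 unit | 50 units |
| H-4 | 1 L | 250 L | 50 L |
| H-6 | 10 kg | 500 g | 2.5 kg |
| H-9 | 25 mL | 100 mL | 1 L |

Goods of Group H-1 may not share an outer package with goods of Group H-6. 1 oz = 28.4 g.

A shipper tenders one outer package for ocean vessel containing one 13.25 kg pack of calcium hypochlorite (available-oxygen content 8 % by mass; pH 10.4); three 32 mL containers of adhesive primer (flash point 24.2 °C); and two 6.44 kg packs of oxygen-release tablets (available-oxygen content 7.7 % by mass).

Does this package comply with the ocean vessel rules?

No

With available-oxygen content 8 % by mass (> 5 % by mass), the calcium hypochlorite falls in Group H-8.
Adhesive primer: flash point 24.2 °C < 60.5 °C → Group H-9 (Flammable Liquid).
With available-oxygen content 7.7 % by mass (> 5 % by mass), the oxygen-release tablets fall in Group H-8.
Group H-8 net quantity: 13.25 kg + (two 6.44 kg packs = 12.88 kg) = 26.13 kg.
That exceeds the Group H-8 ocean vessel limit of 25 kg.
Group H-9 quantity: three 32 mL containers = 96 mL.
96 mL is within the ocean vessel limit of 100 mL for Group H-9.
The segregation rule (Group H-1 with Group H-6) does not apply to Group H-8 with Group H-9.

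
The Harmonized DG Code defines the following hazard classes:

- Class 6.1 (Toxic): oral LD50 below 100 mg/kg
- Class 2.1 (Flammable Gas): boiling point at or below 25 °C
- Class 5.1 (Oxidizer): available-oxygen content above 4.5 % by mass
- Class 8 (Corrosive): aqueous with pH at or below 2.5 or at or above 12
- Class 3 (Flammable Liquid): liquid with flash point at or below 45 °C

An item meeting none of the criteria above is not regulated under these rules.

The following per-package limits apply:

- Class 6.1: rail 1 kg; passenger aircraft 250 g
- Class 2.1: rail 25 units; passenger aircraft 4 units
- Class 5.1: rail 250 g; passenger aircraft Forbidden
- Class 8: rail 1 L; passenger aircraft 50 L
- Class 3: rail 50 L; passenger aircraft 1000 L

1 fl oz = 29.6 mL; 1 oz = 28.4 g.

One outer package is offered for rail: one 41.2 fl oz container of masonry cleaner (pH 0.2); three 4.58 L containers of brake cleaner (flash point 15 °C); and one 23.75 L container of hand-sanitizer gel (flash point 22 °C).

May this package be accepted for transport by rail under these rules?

Masonry cleaner: pH 0.2 ≤ 2.5 → Class 8 (Corrosive).
Flash point 15 °C meets the Class 3 criterion (Flammable Liquid), so the brake cleaner is Class 3.
The hand-sanitizer gel has flash point 22 °C, which is ≤ 45 °C, so it is Class 3 (Flammable Liquid).
Class 3 net quantity: (three 4.58 L containers = 13.74 L) + 23.75 L = 37.49 L.
37.49 L ≤ 50 L (rail limit, Class 3) — within limit.
Class 8 quantity: one 41.2 fl oz container = 1219.52 mL.
That exceeds the Class 8 rail limit of 1 L.

No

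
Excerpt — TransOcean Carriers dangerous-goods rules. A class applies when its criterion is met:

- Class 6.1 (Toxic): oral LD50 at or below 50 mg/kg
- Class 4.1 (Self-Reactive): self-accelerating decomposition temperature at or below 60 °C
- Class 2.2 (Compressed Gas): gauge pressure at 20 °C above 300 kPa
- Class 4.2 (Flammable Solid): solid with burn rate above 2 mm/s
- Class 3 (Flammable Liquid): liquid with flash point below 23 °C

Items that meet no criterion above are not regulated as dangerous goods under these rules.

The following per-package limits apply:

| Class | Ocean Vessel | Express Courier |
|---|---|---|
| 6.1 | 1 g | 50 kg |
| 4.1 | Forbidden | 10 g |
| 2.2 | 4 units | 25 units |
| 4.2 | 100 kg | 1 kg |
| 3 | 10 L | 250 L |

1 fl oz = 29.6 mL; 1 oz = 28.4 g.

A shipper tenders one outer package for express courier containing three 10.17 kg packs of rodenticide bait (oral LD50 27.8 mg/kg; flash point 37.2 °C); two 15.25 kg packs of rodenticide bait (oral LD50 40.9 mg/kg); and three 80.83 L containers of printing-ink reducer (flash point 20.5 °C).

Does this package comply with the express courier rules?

With oral LD50 27.8 mg/kg (≤ 50 mg/kg), the rodenticide bait falls in Class 6.1.
Oral LD50 40.9 mg/kg meets the Class 6.1 criterion (Toxic), so the rodenticide bait is Class 6.1.
Printing-ink reducer: flash point 20.5 °C < 23 °C → Class 3 (Flammable Liquid).
Class 6.1 net quantity: (three 10.17 kg packs = 30.51 kg) + (two 15.25 kg packs = 30.5 kg) = 61.01 kg.
That exceeds the Class 6.1 express courier limit of 50 kg.
Class 3 quantity: three 80.83 L containers = 242.49 L.
242.49 L is within the express courier limit of 250 L for Class 3.

No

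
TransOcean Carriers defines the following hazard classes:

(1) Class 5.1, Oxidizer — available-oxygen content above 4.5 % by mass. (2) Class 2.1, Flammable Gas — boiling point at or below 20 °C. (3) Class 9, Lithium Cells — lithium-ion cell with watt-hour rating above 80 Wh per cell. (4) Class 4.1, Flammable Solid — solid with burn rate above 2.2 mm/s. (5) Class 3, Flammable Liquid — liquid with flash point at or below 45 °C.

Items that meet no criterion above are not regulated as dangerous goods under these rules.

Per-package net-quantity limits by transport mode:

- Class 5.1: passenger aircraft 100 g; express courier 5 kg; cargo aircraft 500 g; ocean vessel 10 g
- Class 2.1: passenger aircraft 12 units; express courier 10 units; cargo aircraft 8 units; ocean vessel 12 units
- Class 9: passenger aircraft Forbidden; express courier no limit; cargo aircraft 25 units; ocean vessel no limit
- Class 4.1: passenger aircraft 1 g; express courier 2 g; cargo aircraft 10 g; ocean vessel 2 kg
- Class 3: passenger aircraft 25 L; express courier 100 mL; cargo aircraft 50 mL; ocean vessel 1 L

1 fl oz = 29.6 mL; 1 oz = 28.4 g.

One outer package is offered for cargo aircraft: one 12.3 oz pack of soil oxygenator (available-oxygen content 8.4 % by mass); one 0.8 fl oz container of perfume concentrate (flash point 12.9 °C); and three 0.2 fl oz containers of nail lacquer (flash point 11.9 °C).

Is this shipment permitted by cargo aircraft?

The soil oxygenator has available-oxygen content 8.4 % by mass, which is > 4.5 % by mass, so it is Class 5.1 (Oxidizer).
The perfume concentrate has flash point 12.9 °C, which is ≤ 45 °C, so it is Class 3 (Flammable Liquid).
Flash point 11.9 °C meets the Class 3 criterion (Flammable Liquid), so the nail lacquer is Class 3.
Class 3 net quantity: (one 0.8 fl oz container = 23.68 mL) + (three 0.2 fl oz containers = 17.76 mL) = 41.44 mL.
41.44 mL is within the cargo aircraft limit of 50 mL for Class 3.
Class 5.1 quantity: one 12.3 oz pack = 349.32 g.
349.32 g is within the cargo aircraft limit of 500 g for Class 5.1.
Every hazard class is within its cargo aircraft limit and no segregation rule is violated.

Yes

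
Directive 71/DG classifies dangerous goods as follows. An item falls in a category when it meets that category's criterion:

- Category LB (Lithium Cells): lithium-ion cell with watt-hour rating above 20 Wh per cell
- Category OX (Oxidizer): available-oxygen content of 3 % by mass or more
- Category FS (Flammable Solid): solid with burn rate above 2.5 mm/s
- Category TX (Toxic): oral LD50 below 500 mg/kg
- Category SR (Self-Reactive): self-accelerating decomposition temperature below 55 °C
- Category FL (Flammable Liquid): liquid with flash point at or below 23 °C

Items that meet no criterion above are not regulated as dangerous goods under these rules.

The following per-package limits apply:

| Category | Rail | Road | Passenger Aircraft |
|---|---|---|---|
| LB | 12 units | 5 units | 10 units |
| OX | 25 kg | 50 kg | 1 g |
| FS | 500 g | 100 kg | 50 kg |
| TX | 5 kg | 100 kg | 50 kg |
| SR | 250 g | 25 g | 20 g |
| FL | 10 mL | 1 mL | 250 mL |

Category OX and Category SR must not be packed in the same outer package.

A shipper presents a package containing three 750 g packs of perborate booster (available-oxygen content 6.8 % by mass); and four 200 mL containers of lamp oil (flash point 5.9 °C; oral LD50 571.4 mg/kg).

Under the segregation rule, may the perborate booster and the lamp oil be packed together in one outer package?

Perborate booster: available-oxygen content 6.8 % by mass ≥ 3 % by mass → Category OX (Oxidizer).
The lamp oil has flash point 5.9 °C, which is ≤ 23 °C, so it is Category FL (Flammable Liquid).
No segregation rule bars Category OX with Category FL.

Yes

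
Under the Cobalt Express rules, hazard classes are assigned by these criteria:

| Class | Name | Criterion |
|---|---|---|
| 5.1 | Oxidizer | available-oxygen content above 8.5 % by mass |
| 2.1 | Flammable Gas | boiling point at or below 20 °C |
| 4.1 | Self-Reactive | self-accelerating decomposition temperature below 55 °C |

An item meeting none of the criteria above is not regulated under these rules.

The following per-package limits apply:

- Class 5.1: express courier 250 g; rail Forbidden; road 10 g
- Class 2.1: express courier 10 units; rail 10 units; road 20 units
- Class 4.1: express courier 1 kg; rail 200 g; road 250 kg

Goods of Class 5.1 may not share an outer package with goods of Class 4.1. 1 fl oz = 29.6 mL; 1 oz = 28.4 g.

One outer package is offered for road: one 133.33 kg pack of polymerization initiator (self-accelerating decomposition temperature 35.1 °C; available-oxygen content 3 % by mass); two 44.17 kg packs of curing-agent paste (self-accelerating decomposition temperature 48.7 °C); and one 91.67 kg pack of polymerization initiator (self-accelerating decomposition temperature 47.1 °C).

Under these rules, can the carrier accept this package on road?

With self-accelerating decomposition temperature 35.1 °C (< 55 °C), the polymerization initiator falls in Class 4.1.
Curing-agent paste: self-accelerating decomposition temperature 48.7 °C < 55 °C → Class 4.1 (Self-Reactive).
With self-accelerating decomposition temperature 47.1 °C (< 55 °C), the polymerization initiator falls in Class 4.1.
Total Class 4.1: 133.33 kg + (two 44.17 kg packs = 88.34 kg) + 91.67 kg = 313.34 kg.
313.34 kg > 250 kg (road limit, Class 4.1) — over the limit.

No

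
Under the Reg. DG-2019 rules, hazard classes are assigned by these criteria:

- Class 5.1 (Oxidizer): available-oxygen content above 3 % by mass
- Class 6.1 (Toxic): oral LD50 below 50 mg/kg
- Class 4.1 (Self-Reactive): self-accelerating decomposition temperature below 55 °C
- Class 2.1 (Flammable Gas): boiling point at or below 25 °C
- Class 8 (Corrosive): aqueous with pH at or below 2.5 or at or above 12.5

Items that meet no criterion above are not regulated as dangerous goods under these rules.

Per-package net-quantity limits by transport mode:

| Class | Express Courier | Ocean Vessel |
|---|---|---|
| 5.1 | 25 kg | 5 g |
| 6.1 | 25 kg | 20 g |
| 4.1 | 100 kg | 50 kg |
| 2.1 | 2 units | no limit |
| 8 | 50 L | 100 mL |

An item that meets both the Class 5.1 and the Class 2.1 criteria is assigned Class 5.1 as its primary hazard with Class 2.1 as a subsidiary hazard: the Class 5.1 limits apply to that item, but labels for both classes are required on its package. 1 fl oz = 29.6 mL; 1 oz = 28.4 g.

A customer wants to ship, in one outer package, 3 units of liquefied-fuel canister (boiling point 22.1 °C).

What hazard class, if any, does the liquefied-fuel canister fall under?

Class 2.1

Liquefied-fuel canister: boiling point 22.1 °C ≤ 25 °C → Class 2.1 (Flammable Gas).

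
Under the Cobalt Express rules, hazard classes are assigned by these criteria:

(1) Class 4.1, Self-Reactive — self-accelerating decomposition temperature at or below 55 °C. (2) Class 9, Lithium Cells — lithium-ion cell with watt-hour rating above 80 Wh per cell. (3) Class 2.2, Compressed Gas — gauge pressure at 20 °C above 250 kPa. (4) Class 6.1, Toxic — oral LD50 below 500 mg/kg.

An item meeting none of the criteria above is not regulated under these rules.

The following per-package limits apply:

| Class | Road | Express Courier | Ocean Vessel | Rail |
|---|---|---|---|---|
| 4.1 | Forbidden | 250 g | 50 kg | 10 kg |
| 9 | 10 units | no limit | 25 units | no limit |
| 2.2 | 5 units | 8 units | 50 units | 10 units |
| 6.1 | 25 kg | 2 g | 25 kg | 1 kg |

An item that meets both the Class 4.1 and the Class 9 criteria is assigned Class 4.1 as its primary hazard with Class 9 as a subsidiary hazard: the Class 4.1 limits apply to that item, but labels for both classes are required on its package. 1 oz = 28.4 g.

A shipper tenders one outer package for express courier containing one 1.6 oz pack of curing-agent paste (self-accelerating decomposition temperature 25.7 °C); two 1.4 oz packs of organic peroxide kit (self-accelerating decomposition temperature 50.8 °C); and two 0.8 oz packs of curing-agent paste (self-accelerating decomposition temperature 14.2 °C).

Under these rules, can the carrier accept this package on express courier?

The curing-agent paste has self-accelerating decomposition temperature 25.7 °C, which is ≤ 55 °C, so it is Class 4.1 (Self-Reactive).
The organic peroxide kit has self-accelerating decomposition temperature 50.8 °C, which is ≤ 55 °C, so it is Class 4.1 (Self-Reactive).
With self-accelerating decomposition temperature 14.2 °C (≤ 55 °C), the curing-agent paste falls in Class 4.1.
Class 4.1 net quantity: (one 1.6 oz pack = 45.44 g) + (two 1.4 oz packs = 79.52 g) + (two 0.8 oz packs = 45.44 g) = 170.4 g.
170.4 g ≤ 250 g (express courier limit, Class 4.1) — within limit.

Yes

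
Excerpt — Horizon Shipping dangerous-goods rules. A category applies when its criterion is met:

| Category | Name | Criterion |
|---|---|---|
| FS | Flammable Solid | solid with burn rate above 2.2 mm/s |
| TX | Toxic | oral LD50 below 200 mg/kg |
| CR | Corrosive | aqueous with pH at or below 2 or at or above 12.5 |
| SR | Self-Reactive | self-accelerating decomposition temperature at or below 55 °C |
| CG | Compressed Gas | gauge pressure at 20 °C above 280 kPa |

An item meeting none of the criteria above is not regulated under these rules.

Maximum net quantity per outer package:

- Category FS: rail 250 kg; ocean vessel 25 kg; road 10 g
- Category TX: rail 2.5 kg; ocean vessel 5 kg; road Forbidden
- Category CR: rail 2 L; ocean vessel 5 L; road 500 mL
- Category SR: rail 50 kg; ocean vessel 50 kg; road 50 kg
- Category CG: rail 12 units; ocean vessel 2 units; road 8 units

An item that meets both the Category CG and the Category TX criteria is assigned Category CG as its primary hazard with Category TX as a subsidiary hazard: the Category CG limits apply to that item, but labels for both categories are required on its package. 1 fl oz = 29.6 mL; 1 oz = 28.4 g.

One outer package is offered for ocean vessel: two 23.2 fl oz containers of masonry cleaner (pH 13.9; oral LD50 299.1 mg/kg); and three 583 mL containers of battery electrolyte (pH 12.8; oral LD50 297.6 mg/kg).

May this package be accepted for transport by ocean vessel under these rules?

Yes

pH 13.9 meets the Category CR criterion (Corrosive), so the masonry cleaner is Category CR.
With pH 12.8 (≥ 12.5), the battery electrolyte falls in Category CR.
Total Category CR: (two 23.2 fl oz containers = 1373.44 mL) + (three 583 mL containers = 1.749 L) = 3122.44 mL.
3122.44 mL ≤ 5 L (ocean vessel limit, Category CR) — within limit.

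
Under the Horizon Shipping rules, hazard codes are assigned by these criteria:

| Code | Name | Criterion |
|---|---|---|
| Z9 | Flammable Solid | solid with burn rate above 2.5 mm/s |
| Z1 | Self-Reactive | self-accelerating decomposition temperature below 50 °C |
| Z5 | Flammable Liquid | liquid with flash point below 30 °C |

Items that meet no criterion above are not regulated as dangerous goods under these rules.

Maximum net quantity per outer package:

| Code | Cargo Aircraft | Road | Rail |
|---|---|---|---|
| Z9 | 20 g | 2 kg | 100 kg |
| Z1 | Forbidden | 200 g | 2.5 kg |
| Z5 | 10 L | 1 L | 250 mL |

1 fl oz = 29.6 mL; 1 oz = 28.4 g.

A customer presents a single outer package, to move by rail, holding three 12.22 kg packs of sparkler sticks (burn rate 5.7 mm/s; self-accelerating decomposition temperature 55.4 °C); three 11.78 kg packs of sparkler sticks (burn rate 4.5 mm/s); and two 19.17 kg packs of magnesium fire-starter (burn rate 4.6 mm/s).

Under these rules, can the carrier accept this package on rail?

No

Burn rate 5.7 mm/s meets the Code Z9 criterion (Flammable Solid), so the sparkler sticks are Code Z9.
The sparkler sticks have burn rate 4.5 mm/s, which is > 2.5 mm/s, so they are Code Z9 (Flammable Solid).
The magnesium fire-starter has burn rate 4.6 mm/s, which is > 2.5 mm/s, so it is Code Z9 (Flammable Solid).
Code Z9 net quantity: (three 12.22 kg packs = 36.66 kg) + (three 11.78 kg packs = 35.34 kg) + (two 19.17 kg packs = 38.34 kg) = 110.34 kg.
That exceeds the Code Z9 rail limit of 100 kg.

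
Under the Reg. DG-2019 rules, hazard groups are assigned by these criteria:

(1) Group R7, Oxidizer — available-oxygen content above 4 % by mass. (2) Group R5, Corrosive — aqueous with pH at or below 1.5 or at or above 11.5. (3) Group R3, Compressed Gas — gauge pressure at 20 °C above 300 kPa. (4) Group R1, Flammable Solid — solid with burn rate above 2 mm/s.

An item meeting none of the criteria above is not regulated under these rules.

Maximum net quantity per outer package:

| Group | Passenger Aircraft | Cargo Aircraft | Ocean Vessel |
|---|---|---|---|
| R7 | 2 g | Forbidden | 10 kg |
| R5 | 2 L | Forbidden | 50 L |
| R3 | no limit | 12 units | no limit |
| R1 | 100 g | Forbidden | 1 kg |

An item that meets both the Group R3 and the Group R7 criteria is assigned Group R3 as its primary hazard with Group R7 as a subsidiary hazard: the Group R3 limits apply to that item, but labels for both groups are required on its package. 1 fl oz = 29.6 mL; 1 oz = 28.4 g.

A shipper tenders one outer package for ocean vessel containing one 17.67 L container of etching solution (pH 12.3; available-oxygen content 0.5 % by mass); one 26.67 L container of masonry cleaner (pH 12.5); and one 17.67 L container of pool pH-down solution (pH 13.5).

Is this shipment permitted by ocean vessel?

No

Etching solution: pH 12.3 ≥ 11.5 → Group R5 (Corrosive).
pH 12.5 meets the Group R5 criterion (Corrosive), so the masonry cleaner is Group R5.
Pool pH-down solution: pH 13.5 ≥ 11.5 → Group R5 (Corrosive).
Total Group R5: 17.67 L + 26.67 L + 17.67 L = 62.01 L.
62.01 L exceeds the ocean vessel limit of 50 L for Group R5.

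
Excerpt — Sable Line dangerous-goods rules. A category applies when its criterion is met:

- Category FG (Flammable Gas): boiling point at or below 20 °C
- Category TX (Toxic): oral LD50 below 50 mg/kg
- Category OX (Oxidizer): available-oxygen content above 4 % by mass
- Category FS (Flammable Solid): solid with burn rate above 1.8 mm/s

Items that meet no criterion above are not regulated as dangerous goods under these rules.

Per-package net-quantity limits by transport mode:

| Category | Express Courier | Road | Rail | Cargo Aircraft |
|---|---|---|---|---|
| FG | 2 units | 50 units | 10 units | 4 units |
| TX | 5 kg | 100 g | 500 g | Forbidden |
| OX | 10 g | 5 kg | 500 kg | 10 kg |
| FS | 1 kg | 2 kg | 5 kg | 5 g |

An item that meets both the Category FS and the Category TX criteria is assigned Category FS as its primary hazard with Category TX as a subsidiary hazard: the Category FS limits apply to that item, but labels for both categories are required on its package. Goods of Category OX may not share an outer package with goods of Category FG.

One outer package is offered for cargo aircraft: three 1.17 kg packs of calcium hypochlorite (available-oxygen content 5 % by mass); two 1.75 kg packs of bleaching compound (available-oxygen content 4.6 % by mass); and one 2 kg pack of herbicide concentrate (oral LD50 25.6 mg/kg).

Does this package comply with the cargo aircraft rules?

No

Calcium hypochlorite: available-oxygen content 5 % by mass > 4 % by mass → Category OX (Oxidizer).
With available-oxygen content 4.6 % by mass (> 4 % by mass), the bleaching compound falls in Category OX.
The herbicide concentrate has oral LD50 25.6 mg/kg, which is < 50 mg/kg, so it is Category TX (Toxic).
Category TX quantity: 2 kg.
Category TX is Forbidden by cargo aircraft.
Category OX net quantity: (three 1.17 kg packs = 3.51 kg) + (two 1.75 kg packs = 3.5 kg) = 7.01 kg.
That is within the Category OX cargo aircraft limit of 10 kg.
The segregation rule (Category OX with Category FG) does not apply to Category TX with Category OX.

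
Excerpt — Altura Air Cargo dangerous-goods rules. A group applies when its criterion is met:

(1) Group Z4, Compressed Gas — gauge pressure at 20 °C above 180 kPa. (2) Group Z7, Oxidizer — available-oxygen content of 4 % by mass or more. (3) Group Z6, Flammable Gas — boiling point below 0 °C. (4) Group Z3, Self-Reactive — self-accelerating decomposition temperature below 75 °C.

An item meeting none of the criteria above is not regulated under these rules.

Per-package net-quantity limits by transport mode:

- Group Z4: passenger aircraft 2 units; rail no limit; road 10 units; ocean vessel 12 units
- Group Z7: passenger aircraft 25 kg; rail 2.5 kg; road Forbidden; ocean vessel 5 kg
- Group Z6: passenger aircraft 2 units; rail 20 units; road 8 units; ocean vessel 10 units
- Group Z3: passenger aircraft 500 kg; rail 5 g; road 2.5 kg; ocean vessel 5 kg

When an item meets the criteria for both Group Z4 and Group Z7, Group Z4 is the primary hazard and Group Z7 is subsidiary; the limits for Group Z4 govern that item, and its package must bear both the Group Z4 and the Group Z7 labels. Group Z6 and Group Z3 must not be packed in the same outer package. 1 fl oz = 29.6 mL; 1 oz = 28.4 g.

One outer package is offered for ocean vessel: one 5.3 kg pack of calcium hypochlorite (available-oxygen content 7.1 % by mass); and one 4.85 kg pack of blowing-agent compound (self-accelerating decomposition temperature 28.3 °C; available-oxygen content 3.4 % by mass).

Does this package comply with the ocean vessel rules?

Available-oxygen content 7.1 % by mass meets the Group Z7 criterion (Oxidizer), so the calcium hypochlorite is Group Z7.
Self-accelerating decomposition temperature 28.3 °C meets the Group Z3 criterion (Self-Reactive), so the blowing-agent compound is Group Z3.
Group Z7 quantity: 5.3 kg.
That exceeds the Group Z7 ocean vessel limit of 5 kg.
Group Z3 quantity: 4.85 kg.
That is within the Group Z3 ocean vessel limit of 5 kg.
The segregation rule (Group Z6 with Group Z3) does not apply to Group Z7 with Group Z3.

No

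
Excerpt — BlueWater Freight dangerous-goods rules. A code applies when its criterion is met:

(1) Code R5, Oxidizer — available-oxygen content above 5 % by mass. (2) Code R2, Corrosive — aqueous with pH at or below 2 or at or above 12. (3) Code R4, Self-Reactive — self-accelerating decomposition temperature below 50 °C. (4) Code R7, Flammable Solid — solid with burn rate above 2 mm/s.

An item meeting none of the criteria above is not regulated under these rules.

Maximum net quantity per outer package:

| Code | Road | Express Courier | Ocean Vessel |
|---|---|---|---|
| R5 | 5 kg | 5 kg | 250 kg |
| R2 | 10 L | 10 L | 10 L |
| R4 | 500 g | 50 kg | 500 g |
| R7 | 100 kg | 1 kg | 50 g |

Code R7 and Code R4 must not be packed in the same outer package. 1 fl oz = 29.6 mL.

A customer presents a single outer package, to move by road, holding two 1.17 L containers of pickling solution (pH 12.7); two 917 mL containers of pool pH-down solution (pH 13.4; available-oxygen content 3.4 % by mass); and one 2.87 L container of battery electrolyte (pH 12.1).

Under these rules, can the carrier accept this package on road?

Yes

The pickling solution has pH 12.7, which is ≥ 12, so it is Code R2 (Corrosive).
The pool pH-down solution has pH 13.4, which is ≥ 12, so it is Code R2 (Corrosive).
Battery electrolyte: pH 12.1 ≥ 12 → Code R2 (Corrosive).
Total Code R2: (two 1.17 L containers = 2.34 L) + (two 917 mL containers = 1.834 L) + 2.87 L = 7.044 L.
7.044 L ≤ 10 L (road limit, Code R2) — within limit.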